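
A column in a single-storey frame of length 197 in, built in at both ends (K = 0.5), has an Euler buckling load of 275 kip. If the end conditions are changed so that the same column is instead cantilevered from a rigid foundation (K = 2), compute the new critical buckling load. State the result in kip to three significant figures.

P_cr ≈ 17.2 kip

P_cr ∝ 1/K², so P_cr,new = P_cr,old × (K_old/K_new)² = 275 × (0.5/2)²
= 275 × 0.06250 = 17.2 kip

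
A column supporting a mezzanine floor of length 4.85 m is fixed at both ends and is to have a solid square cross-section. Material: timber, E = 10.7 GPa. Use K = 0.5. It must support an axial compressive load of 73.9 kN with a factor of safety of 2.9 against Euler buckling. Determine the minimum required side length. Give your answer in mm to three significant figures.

a ≈ 109 mm

Required P_cr = n·P = 2.9 × 73.9 = 214.3 kN
L_e = K·L = 0.5 × 4.85 = 2.425 m
Required I = P_cr·L_e²/(π²E) = 2.143×10^5 × 2.425² / (π² × 1.07×10^10) = 1.193×10^-5 m⁴
I_req = 1.193×10^7 mm⁴
Solid square: I = a⁴/12  ⇒  a = (12I)^(1/4) = (12×1.193×10^7)^(1/4) = 109 mm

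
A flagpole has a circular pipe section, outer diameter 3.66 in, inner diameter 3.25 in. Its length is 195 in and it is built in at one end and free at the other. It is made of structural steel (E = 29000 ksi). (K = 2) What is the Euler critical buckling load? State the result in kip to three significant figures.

d_o = 3.66 in, d_i = 3.25 in
I = π(d_o⁴ − d_i⁴)/64 = π(3.66⁴ − 3.250⁴)/64 = 3.332 in⁴
Effective length L_e = K·L = 2 × 195 = 390.0 in
P_cr = π²EI / L_e² = π² × 29000×10³ × 3.332 / 390.0² = 6.270×10^3 lb

P_cr ≈ 6.27 kip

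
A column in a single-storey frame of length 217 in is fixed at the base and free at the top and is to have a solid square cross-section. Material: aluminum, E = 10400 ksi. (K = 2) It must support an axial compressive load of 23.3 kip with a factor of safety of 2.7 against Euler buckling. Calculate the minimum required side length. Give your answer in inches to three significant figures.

Required P_cr = n·P = 2.7 × 23.3 = 62.91 kip
L_e = K·L = 2 × 217 = 434.0 in
Required I = P_cr·L_e²/(π²E) = 6.291×10^4 × 434.0² / (π² × 1.04×10^7) = 115.4 in⁴
Solid square: I = a⁴/12  ⇒  a = (12I)^(1/4) = (12×115.4)^(1/4) = 6.10 in

a ≈ 6.10 in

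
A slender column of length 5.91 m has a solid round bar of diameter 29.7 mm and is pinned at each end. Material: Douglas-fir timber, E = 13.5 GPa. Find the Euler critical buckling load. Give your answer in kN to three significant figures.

I = πd⁴/64 = π×29.7⁴/64 = 3.819×10^4 mm⁴
I = 3.819×10^4 mm⁴ = 3.819×10^-8 m⁴
Effective length L_e = K·L = 1 × 5.91 = 5.910 m
P_cr = π²EI / L_e² = π² × 13.5×10⁹ × 3.819×10^-8 / 5.910² = 145.7 N

P_cr ≈ 0.146 kN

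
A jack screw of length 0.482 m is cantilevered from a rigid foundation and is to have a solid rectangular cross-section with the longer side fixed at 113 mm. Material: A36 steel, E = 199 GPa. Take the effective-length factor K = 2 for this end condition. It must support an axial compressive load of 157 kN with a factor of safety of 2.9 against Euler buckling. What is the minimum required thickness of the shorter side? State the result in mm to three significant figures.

Required P_cr = n·P = 2.9 × 157 = 455.3 kN
L_e = K·L = 2 × 0.482 = 0.9640 m
Required I = P_cr·L_e²/(π²E) = 4.553×10^5 × 0.9640² / (π² × 1.99×10^11) = 2.154×10^-7 m⁴
I_req = 2.154×10^5 mm⁴
Rectangle, weak axis: I_min = h·b³/12 with h = 113 mm fixed  ⇒  b = (12I/h)^(1/3) = 28.4 mm

b ≈ 28.4 mm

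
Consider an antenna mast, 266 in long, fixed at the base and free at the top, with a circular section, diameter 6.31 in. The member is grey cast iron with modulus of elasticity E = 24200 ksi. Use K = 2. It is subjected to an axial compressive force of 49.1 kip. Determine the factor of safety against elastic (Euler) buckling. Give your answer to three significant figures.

n ≈ 1.34

I = πd⁴/64 = π×6.31⁴/64 = 77.82 in⁴
Effective length L_e = K·L = 2 × 266 = 532.0 in
P_cr = π²EI / L_e² = π² × 24200×10³ × 77.82 / 532.0² = 6.567×10^4 lb
Factor of safety n = P_cr / P = 65.672 / 49.1 = 1.34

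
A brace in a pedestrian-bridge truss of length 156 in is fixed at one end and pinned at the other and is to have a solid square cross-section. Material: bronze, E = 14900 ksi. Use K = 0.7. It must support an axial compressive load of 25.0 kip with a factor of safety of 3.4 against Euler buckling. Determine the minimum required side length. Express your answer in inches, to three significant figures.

Required P_cr = n·P = 3.4 × 25.0 = 85.00 kip
L_e = K·L = 0.7 × 156 = 109.2 in
Required I = P_cr·L_e²/(π²E) = 8.500×10^4 × 109.2² / (π² × 1.49×10^7) = 6.893 in⁴
Solid square: I = a⁴/12  ⇒  a = (12I)^(1/4) = (12×6.893)^(1/4) = 3.02 in

a ≈ 3.02 in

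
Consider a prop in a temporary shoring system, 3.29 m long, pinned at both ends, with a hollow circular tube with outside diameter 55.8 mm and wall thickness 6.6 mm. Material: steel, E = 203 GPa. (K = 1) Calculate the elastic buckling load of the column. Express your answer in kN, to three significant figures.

Inner diameter d_i = 55.8 − 2×6.6 = 42.60 mm
I = π(d_o⁴ − d_i⁴)/64 = π(55.8⁴ − 42.60⁴)/64 = 3.142×10^5 mm⁴
I = 3.142×10^5 mm⁴ = 3.142×10^-7 m⁴
Effective length L_e = K·L = 1 × 3.29 = 3.290 m
P_cr = π²EI / L_e² = π² × 203×10⁹ × 3.142×10^-7 / 3.290² = 5.816×10^4 N

P_cr ≈ 58.2 kN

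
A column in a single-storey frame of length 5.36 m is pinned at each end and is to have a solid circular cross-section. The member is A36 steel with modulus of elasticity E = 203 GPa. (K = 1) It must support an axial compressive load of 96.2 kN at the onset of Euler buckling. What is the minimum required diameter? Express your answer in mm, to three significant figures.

L_e = K·L = 1 × 5.36 = 5.360 m
Required I = P_cr·L_e²/(π²E) = 9.620×10^4 × 5.360² / (π² × 2.03×10^11) = 1.379×10^-6 m⁴
I_req = 1.379×10^6 mm⁴
Solid circle: I = πd⁴/64  ⇒  d = (64I/π)^(1/4) = (64×1.379×10^6/π)^(1/4) = 72.8 mm

d ≈ 72.8 mm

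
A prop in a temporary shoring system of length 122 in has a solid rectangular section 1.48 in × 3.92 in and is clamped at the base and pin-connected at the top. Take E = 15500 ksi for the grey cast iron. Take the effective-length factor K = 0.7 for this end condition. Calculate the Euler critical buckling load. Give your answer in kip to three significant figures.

Buckling occurs about the weak axis: I_min = h·b³/12 with b = 1.48 in (the shorter side).
I_min = 3.92×1.48³/12 = 1.059 in⁴
Effective length L_e = K·L = 0.7 × 122 = 85.40 in
P_cr = π²EI / L_e² = π² × 15500×10³ × 1.059 / 85.40² = 2.221×10^4 lb

P_cr ≈ 22.2 kip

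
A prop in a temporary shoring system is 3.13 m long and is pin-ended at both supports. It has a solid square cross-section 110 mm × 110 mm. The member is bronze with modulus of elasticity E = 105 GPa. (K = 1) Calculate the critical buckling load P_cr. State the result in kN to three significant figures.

I = a⁴/12 = 110⁴/12 = 1.220×10^7 mm⁴
I = 1.220×10^7 mm⁴ = 1.220×10^-5 m⁴
Effective length L_e = K·L = 1 × 3.13 = 3.130 m
P_cr = π²EI / L_e² = π² × 105×10⁹ × 1.220×10^-5 / 3.130² = 1.291×10^6 N

P_cr ≈ 1290 kN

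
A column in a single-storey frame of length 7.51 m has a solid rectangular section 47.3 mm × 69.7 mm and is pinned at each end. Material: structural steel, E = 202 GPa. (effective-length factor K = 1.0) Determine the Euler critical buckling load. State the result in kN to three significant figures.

Buckling occurs about the weak axis: I_min = h·b³/12 with b = 47.3 mm (the shorter side).
I_min = 69.7×47.3³/12 = 6.147×10^5 mm⁴
I = 6.147×10^5 mm⁴ = 6.147×10^-7 m⁴
Effective length L_e = K·L = 1 × 7.51 = 7.510 m
P_cr = π²EI / L_e² = π² × 202×10⁹ × 6.147×10^-7 / 7.510² = 2.173×10^4 N

P_cr ≈ 21.7 kN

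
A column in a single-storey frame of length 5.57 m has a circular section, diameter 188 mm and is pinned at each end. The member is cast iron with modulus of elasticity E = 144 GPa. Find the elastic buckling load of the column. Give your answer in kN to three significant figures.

I = πd⁴/64 = π×188⁴/64 = 6.132×10^7 mm⁴
I = 6.132×10^7 mm⁴ = 6.132×10^-5 m⁴
Effective length L_e = K·L = 1 × 5.57 = 5.570 m
P_cr = π²EI / L_e² = π² × 144×10⁹ × 6.132×10^-5 / 5.570² = 2.809×10^6 N

P_cr ≈ 2810 kN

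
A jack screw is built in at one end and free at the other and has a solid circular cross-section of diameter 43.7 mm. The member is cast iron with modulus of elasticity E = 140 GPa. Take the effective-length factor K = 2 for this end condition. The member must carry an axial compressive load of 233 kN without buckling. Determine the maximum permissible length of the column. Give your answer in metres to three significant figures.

I = πd⁴/64 = π×43.7⁴/64 = 1.790×10^5 mm⁴
I = 1.790×10^-7 m⁴
At the buckling limit P_cr = P = 2.330×10^5 N
From P_cr = π²EI/(K·L)²:  L = (1/K)·√(π²EI/P_cr) = (1/2)·√(π²×1.40×10^11×1.790×10^-7/2.330×10^5)
L = 0.515 m

L_max ≈ 0.515 m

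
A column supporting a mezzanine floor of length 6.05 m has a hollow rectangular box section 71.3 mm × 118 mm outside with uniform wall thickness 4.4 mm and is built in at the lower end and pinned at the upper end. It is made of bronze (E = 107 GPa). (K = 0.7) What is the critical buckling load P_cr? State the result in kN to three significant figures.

P_cr ≈ 79.1 kN

Inner dimensions: h_i = 118 − 2×4.4 = 109.2 mm, b_i = 71.3 − 2×4.4 = 62.50 mm
Weak-axis I_min = (h_o·b_o³ − h_i·b_i³)/12 with b_o = 71.3, b_i = 62.50 mm (shorter outer/inner sides).
I_min = (118×71.3³ − 109.2×62.50³)/12 = 1.343×10^6 mm⁴
I = 1.343×10^6 mm⁴ = 1.343×10^-6 m⁴
Effective length L_e = K·L = 0.7 × 6.05 = 4.235 m
P_cr = π²EI / L_e² = π² × 107×10⁹ × 1.343×10^-6 / 4.235² = 7.905×10^4 N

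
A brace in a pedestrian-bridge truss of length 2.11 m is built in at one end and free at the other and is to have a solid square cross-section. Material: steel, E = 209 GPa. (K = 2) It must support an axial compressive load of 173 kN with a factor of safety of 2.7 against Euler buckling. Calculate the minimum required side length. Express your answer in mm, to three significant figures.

a ≈ 83.4 mm

Required P_cr = n·P = 2.7 × 173 = 467.1 kN
L_e = K·L = 2 × 2.11 = 4.220 m
Required I = P_cr·L_e²/(π²E) = 4.671×10^5 × 4.220² / (π² × 2.09×10^11) = 4.033×10^-6 m⁴
I_req = 4.033×10^6 mm⁴
Solid square: I = a⁴/12  ⇒  a = (12I)^(1/4) = (12×4.033×10^6)^(1/4) = 83.4 mm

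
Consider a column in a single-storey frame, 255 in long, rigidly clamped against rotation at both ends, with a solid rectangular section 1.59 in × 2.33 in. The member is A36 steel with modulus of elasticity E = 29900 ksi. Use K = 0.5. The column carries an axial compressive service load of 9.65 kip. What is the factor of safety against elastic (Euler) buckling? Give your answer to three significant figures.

n ≈ 1.47

Buckling occurs about the weak axis: I_min = h·b³/12 with b = 1.59 in (the shorter side).
I_min = 2.33×1.59³/12 = 0.7805 in⁴
Effective length L_e = K·L = 0.5 × 255 = 127.5 in
P_cr = π²EI / L_e² = π² × 29900×10³ × 0.7805 / 127.5² = 1.417×10^4 lb
Factor of safety n = P_cr / P = 14.168 / 9.65 = 1.47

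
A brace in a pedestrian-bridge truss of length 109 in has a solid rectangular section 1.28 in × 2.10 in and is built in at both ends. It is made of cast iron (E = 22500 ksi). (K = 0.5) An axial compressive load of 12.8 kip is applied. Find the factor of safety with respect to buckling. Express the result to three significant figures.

n ≈ 2.14

Buckling occurs about the weak axis: I_min = h·b³/12 with b = 1.28 in (the shorter side).
I_min = 2.10×1.28³/12 = 0.3670 in⁴
Effective length L_e = K·L = 0.5 × 109 = 54.50 in
P_cr = π²EI / L_e² = π² × 22500×10³ × 0.3670 / 54.50² = 2.744×10^4 lb
Factor of safety n = P_cr / P = 27.438 / 12.8 = 2.14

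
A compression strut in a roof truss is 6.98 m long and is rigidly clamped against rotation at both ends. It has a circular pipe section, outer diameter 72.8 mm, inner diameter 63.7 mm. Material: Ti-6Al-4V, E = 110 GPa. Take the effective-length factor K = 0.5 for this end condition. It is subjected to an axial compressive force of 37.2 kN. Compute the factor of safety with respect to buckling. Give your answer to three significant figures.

d_o = 72.8 mm, d_i = 63.7 mm
I = π(d_o⁴ − d_i⁴)/64 = π(72.8⁴ − 63.70⁴)/64 = 5.706×10^5 mm⁴
I = 5.706×10^5 mm⁴ = 5.706×10^-7 m⁴
Effective length L_e = K·L = 0.5 × 6.98 = 3.490 m
P_cr = π²EI / L_e² = π² × 110×10⁹ × 5.706×10^-7 / 3.490² = 5.086×10^4 N
Factor of safety n = P_cr / P = 50.857 / 37.2 = 1.37

n ≈ 1.37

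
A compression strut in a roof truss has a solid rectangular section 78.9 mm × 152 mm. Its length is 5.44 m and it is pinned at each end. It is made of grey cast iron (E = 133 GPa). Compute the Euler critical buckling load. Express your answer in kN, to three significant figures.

Buckling occurs about the weak axis: I_min = h·b³/12 with b = 78.9 mm (the shorter side).
I_min = 152×78.9³/12 = 6.221×10^6 mm⁴
I = 6.221×10^6 mm⁴ = 6.221×10^-6 m⁴
Effective length L_e = K·L = 1 × 5.44 = 5.440 m
P_cr = π²EI / L_e² = π² × 133×10⁹ × 6.221×10^-6 / 5.440² = 2.760×10^5 N

P_cr ≈ 276 kN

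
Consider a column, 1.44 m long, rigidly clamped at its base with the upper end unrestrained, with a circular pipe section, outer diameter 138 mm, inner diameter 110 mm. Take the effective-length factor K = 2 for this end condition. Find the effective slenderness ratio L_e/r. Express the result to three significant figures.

d_o = 138 mm, d_i = 110 mm
I = π(d_o⁴ − d_i⁴)/64 = π(138⁴ − 110.0⁴)/64 = 1.062×10^7 mm⁴
A = 5.454×10^3 mm²;  r_min = √(I/A) = √(1.062×10^7/5.454×10^3) = 44.12 mm
L_e = K·L = 2 × 1.44 m = 2.880 m = 2880.0 mm
λ = L_e / r_min = 2880.0 / 44.12 = 65.3

λ ≈ 65.3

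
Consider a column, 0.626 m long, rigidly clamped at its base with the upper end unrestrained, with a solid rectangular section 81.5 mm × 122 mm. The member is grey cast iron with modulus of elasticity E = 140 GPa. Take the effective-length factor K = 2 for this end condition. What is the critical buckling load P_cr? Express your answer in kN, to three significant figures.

Buckling occurs about the weak axis: I_min = h·b³/12 with b = 81.5 mm (the shorter side).
I_min = 122×81.5³/12 = 5.504×10^6 mm⁴
I = 5.504×10^6 mm⁴ = 5.504×10^-6 m⁴
Effective length L_e = K·L = 2 × 0.626 = 1.252 m
P_cr = π²EI / L_e² = π² × 140×10⁹ × 5.504×10^-6 / 1.252² = 4.851×10^6 N

P_cr ≈ 4850 kN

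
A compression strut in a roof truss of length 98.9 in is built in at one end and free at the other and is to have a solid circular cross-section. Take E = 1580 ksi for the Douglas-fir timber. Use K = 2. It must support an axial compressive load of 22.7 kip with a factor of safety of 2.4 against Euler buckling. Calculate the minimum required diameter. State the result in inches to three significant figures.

Required P_cr = n·P = 2.4 × 22.7 = 54.48 kip
L_e = K·L = 2 × 98.9 = 197.8 in
Required I = P_cr·L_e²/(π²E) = 5.448×10^4 × 197.8² / (π² × 1.58×10^6) = 136.7 in⁴
Solid circle: I = πd⁴/64  ⇒  d = (64I/π)^(1/4) = (64×136.7/π)^(1/4) = 7.26 in

d ≈ 7.26 in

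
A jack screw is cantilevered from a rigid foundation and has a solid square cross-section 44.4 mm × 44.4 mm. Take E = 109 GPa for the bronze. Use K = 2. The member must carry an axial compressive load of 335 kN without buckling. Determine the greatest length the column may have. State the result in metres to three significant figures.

L_max ≈ 0.510 m

I = a⁴/12 = 44.4⁴/12 = 3.239×10^5 mm⁴
I = 3.239×10^-7 m⁴
At the buckling limit P_cr = P = 3.350×10^5 N
From P_cr = π²EI/(K·L)²:  L = (1/K)·√(π²EI/P_cr) = (1/2)·√(π²×1.09×10^11×3.239×10^-7/3.350×10^5)
L = 0.510 m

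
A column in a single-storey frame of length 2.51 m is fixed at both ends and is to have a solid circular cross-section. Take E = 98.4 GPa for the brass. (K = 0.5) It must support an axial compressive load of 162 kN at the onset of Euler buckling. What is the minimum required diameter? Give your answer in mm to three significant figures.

L_e = K·L = 0.5 × 2.51 = 1.255 m
Required I = P_cr·L_e²/(π²E) = 1.620×10^5 × 1.255² / (π² × 9.84×10^10) = 2.627×10^-7 m⁴
I_req = 2.627×10^5 mm⁴
Solid circle: I = πd⁴/64  ⇒  d = (64I/π)^(1/4) = (64×2.627×10^5/π)^(1/4) = 48.1 mm

d ≈ 48.1 mm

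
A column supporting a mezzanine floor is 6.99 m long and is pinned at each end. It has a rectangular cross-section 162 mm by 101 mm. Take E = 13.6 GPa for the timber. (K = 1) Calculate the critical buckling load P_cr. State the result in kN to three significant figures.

Buckling occurs about the weak axis: I_min = h·b³/12 with b = 101 mm (the shorter side).
I_min = 162×101³/12 = 1.391×10^7 mm⁴
I = 1.391×10^7 mm⁴ = 1.391×10^-5 m⁴
Effective length L_e = K·L = 1 × 6.99 = 6.990 m
P_cr = π²EI / L_e² = π² × 13.6×10⁹ × 1.391×10^-5 / 6.990² = 3.821×10^4 N

P_cr ≈ 38.2 kN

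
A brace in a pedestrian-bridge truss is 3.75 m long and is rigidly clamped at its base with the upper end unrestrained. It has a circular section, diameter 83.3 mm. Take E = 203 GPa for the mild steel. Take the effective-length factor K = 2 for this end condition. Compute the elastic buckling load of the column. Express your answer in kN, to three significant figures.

P_cr ≈ 84.2 kN

I = πd⁴/64 = π×83.3⁴/64 = 2.363×10^6 mm⁴
I = 2.363×10^6 mm⁴ = 2.363×10^-6 m⁴
Effective length L_e = K·L = 2 × 3.75 = 7.500 m
P_cr = π²EI / L_e² = π² × 203×10⁹ × 2.363×10^-6 / 7.500² = 8.418×10^4 N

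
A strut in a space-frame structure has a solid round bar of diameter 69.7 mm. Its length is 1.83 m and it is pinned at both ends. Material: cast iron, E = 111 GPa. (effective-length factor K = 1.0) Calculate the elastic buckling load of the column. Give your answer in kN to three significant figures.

P_cr ≈ 379 kN

I = πd⁴/64 = π×69.7⁴/64 = 1.159×10^6 mm⁴
I = 1.159×10^6 mm⁴ = 1.159×10^-6 m⁴
Effective length L_e = K·L = 1 × 1.83 = 1.830 m
P_cr = π²EI / L_e² = π² × 111×10⁹ × 1.159×10^-6 / 1.830² = 3.790×10^5 N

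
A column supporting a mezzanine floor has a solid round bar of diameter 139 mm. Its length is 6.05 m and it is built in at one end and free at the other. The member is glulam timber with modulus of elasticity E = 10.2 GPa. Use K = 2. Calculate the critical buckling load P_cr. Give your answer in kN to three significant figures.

P_cr ≈ 12.6 kN

I = πd⁴/64 = π×139⁴/64 = 1.832×10^7 mm⁴
I = 1.832×10^7 mm⁴ = 1.832×10^-5 m⁴
Effective length L_e = K·L = 2 × 6.05 = 12.10 m
P_cr = π²EI / L_e² = π² × 10.2×10⁹ × 1.832×10^-5 / 12.10² = 1.260×10^4 N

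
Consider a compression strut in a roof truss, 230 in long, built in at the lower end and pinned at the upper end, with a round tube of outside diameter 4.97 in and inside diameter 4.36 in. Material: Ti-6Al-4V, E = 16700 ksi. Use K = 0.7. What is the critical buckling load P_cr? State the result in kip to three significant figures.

P_cr ≈ 77.6 kip

d_o = 4.97 in, d_i = 4.36 in
I = π(d_o⁴ − d_i⁴)/64 = π(4.97⁴ − 4.360⁴)/64 = 12.21 in⁴
Effective length L_e = K·L = 0.7 × 230 = 161.0 in
P_cr = π²EI / L_e² = π² × 16700×10³ × 12.21 / 161.0² = 7.765×10^4 lb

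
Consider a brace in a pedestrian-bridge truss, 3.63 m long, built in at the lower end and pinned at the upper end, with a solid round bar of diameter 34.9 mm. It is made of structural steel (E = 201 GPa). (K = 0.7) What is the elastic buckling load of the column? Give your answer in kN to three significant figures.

I = πd⁴/64 = π×34.9⁴/64 = 7.282×10^4 mm⁴
I = 7.282×10^4 mm⁴ = 7.282×10^-8 m⁴
Effective length L_e = K·L = 0.7 × 3.63 = 2.541 m
P_cr = π²EI / L_e² = π² × 201×10⁹ × 7.282×10^-8 / 2.541² = 2.237×10^4 N

P_cr ≈ 22.4 kN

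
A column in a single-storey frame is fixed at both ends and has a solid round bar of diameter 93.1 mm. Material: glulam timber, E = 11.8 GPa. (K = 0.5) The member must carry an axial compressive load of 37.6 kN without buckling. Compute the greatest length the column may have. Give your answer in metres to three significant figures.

I = πd⁴/64 = π×93.1⁴/64 = 3.688×10^6 mm⁴
I = 3.688×10^-6 m⁴
At the buckling limit P_cr = P = 3.760×10^4 N
From P_cr = π²EI/(K·L)²:  L = (1/K)·√(π²EI/P_cr) = (1/0.5)·√(π²×1.18×10^10×3.688×10^-6/3.760×10^4)
L = 6.76 m

L_max ≈ 6.76 m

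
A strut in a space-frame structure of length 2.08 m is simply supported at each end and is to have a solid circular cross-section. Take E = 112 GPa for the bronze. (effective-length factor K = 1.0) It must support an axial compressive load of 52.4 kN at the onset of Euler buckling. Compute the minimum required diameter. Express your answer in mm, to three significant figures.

L_e = K·L = 1 × 2.08 = 2.080 m
Required I = P_cr·L_e²/(π²E) = 5.240×10^4 × 2.080² / (π² × 1.12×10^11) = 2.051×10^-7 m⁴
I_req = 2.051×10^5 mm⁴
Solid circle: I = πd⁴/64  ⇒  d = (64I/π)^(1/4) = (64×2.051×10^5/π)^(1/4) = 45.2 mm

d ≈ 45.2 mm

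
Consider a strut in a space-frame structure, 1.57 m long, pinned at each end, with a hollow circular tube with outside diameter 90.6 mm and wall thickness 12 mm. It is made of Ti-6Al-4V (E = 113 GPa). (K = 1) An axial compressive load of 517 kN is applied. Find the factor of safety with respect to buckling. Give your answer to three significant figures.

n ≈ 2.05

Inner diameter d_i = 90.6 − 2×12 = 66.60 mm
I = π(d_o⁴ − d_i⁴)/64 = π(90.6⁴ − 66.60⁴)/64 = 2.342×10^6 mm⁴
I = 2.342×10^6 mm⁴ = 2.342×10^-6 m⁴
Effective length L_e = K·L = 1 × 1.57 = 1.570 m
P_cr = π²EI / L_e² = π² × 113×10⁹ × 2.342×10^-6 / 1.570² = 1.059×10^6 N
Factor of safety n = P_cr / P = 1059.5 / 517 = 2.05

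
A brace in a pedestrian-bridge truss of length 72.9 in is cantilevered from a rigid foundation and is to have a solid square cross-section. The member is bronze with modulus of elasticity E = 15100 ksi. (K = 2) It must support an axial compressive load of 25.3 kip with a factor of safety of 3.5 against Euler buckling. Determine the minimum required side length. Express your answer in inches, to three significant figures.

a ≈ 3.51 in

Required P_cr = n·P = 3.5 × 25.3 = 88.55 kip
L_e = K·L = 2 × 72.9 = 145.8 in
Required I = P_cr·L_e²/(π²E) = 8.855×10^4 × 145.8² / (π² × 1.51×10^7) = 12.63 in⁴
Solid square: I = a⁴/12  ⇒  a = (12I)^(1/4) = (12×12.63)^(1/4) = 3.51 in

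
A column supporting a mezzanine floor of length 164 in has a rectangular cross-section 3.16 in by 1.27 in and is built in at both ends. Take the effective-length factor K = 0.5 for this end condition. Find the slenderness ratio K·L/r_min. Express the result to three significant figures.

λ ≈ 224

For a rectangle r_min = b/√12 = 1.27/√12 = 0.3666 in
L_e = K·L = 0.5 × 164 = 82.00 in
λ = L_e / r_min = 82.000 / 0.3666 = 224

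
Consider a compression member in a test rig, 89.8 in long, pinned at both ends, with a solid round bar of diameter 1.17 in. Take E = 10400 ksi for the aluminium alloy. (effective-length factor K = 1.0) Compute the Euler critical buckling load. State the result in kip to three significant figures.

P_cr ≈ 1.17 kip

I = πd⁴/64 = π×1.17⁴/64 = 9.198×10^-2 in⁴
Effective length L_e = K·L = 1 × 89.8 = 89.80 in
P_cr = π²EI / L_e² = π² × 10400×10³ × 9.198×10^-2 / 89.80² = 1.171×10^3 lb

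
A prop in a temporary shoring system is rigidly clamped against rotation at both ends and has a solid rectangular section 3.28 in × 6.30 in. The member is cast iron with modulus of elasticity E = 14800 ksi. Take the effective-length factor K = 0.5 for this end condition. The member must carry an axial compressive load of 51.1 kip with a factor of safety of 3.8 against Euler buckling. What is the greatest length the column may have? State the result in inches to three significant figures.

Buckling occurs about the weak axis: I_min = h·b³/12 with b = 3.28 in (the shorter side).
I_min = 6.30×3.28³/12 = 18.53 in⁴
Required critical load P_cr = n·P = 3.8 × 51.1 = 194.2 kip = 1.942×10^5 lb
From P_cr = π²EI/(K·L)²:  L = (1/K)·√(π²EI/P_cr) = (1/0.5)·√(π²×1.48×10^7×18.53/1.942×10^5)
L = 236 in

L_max ≈ 236 in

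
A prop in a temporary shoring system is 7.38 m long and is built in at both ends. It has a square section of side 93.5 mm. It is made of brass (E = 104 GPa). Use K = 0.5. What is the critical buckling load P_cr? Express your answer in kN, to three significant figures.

I = a⁴/12 = 93.5⁴/12 = 6.369×10^6 mm⁴
I = 6.369×10^6 mm⁴ = 6.369×10^-6 m⁴
Effective length L_e = K·L = 0.5 × 7.38 = 3.690 m
P_cr = π²EI / L_e² = π² × 104×10⁹ × 6.369×10^-6 / 3.690² = 4.801×10^5 N

P_cr ≈ 480 kN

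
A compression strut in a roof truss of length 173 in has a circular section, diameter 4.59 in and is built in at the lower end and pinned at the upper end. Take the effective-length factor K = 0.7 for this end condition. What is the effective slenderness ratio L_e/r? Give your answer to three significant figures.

For a solid circle r = d/4 = 4.59/4 = 1.148 in
L_e = K·L = 0.7 × 173 = 121.1 in
λ = L_e / r_min = 121.10 / 1.148 = 106

λ ≈ 106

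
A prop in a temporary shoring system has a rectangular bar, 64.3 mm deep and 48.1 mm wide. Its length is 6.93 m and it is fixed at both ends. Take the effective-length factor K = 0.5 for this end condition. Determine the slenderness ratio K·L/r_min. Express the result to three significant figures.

λ ≈ 250

For a rectangle r_min = b/√12 = 48.1/√12 = 13.89 mm
L_e = K·L = 0.5 × 6.93 m = 3.465 m = 3465.0 mm
λ = L_e / r_min = 3465.0 / 13.89 = 250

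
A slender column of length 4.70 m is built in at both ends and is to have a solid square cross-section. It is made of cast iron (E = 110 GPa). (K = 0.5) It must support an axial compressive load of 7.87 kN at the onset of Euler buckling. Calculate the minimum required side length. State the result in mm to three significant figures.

a ≈ 26.3 mm

L_e = K·L = 0.5 × 4.70 = 2.350 m
Required I = P_cr·L_e²/(π²E) = 7.870×10^3 × 2.350² / (π² × 1.10×10^11) = 4.003×10^-8 m⁴
I_req = 4.003×10^4 mm⁴
Solid square: I = a⁴/12  ⇒  a = (12I)^(1/4) = (12×4.003×10^4)^(1/4) = 26.3 mm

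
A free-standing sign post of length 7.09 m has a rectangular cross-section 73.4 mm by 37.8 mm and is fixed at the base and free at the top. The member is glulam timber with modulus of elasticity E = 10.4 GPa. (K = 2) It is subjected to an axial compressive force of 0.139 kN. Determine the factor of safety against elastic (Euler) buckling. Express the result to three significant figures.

n ≈ 1.21

Buckling occurs about the weak axis: I_min = h·b³/12 with b = 37.8 mm (the shorter side).
I_min = 73.4×37.8³/12 = 3.304×10^5 mm⁴
I = 3.304×10^5 mm⁴ = 3.304×10^-7 m⁴
Effective length L_e = K·L = 2 × 7.09 = 14.18 m
P_cr = π²EI / L_e² = π² × 10.4×10⁹ × 3.304×10^-7 / 14.18² = 168.6 N
Factor of safety n = P_cr / P = 0.16864 / 0.139 = 1.21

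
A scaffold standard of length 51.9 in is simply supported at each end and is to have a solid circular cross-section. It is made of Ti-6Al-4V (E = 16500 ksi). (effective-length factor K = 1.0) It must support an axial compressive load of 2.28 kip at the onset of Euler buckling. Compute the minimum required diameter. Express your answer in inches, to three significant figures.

d ≈ 0.936 in

L_e = K·L = 1 × 51.9 = 51.90 in
Required I = P_cr·L_e²/(π²E) = 2.280×10^3 × 51.90² / (π² × 1.65×10^7) = 3.771×10^-2 in⁴
Solid circle: I = πd⁴/64  ⇒  d = (64I/π)^(1/4) = (64×3.771×10^-2/π)^(1/4) = 0.936 in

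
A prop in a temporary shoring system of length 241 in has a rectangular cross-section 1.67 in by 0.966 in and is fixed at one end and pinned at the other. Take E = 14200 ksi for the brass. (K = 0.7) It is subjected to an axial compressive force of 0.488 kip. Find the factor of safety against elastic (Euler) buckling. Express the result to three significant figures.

n ≈ 1.27

Buckling occurs about the weak axis: I_min = h·b³/12 with b = 0.966 in (the shorter side).
I_min = 1.67×0.966³/12 = 0.1254 in⁴
Effective length L_e = K·L = 0.7 × 241 = 168.7 in
P_cr = π²EI / L_e² = π² × 14200×10³ × 0.1254 / 168.7² = 617.8 lb
Factor of safety n = P_cr / P = 0.61777 / 0.488 = 1.27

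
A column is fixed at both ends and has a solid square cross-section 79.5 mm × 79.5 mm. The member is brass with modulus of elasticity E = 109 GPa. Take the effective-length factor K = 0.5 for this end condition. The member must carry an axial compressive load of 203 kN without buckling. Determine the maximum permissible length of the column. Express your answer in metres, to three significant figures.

L_max ≈ 8.40 m

I = a⁴/12 = 79.5⁴/12 = 3.329×10^6 mm⁴
I = 3.329×10^-6 m⁴
At the buckling limit P_cr = P = 2.030×10^5 N
From P_cr = π²EI/(K·L)²:  L = (1/K)·√(π²EI/P_cr) = (1/0.5)·√(π²×1.09×10^11×3.329×10^-6/2.030×10^5)
L = 8.40 m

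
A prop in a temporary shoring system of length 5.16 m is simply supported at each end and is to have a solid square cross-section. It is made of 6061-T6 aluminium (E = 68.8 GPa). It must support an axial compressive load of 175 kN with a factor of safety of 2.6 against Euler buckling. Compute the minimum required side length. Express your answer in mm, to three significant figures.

Required P_cr = n·P = 2.6 × 175 = 455.0 kN
L_e = K·L = 1 × 5.16 = 5.160 m
Required I = P_cr·L_e²/(π²E) = 4.550×10^5 × 5.160² / (π² × 6.88×10^10) = 1.784×10^-5 m⁴
I_req = 1.784×10^7 mm⁴
Solid square: I = a⁴/12  ⇒  a = (12I)^(1/4) = (12×1.784×10^7)^(1/4) = 121 mm

a ≈ 121 mm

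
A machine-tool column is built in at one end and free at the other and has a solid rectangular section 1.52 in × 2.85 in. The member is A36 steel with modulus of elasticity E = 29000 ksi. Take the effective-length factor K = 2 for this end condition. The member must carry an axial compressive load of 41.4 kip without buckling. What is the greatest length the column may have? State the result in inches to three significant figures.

L_max ≈ 38.0 in

Buckling occurs about the weak axis: I_min = h·b³/12 with b = 1.52 in (the shorter side).
I_min = 2.85×1.52³/12 = 0.8341 in⁴
At the buckling limit P_cr = P = 4.140×10^4 lb
From P_cr = π²EI/(K·L)²:  L = (1/K)·√(π²EI/P_cr) = (1/2)·√(π²×2.90×10^7×0.8341/4.140×10^4)
L = 38.0 in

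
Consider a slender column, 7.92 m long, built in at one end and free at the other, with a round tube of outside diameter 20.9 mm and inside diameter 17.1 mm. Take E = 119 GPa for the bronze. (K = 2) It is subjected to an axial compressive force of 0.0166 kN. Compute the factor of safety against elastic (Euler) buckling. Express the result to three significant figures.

n ≈ 1.46

d_o = 20.9 mm, d_i = 17.1 mm
I = π(d_o⁴ − d_i⁴)/64 = π(20.9⁴ − 17.10⁴)/64 = 5.169×10^3 mm⁴
I = 5.169×10^3 mm⁴ = 5.169×10^-9 m⁴
Effective length L_e = K·L = 2 × 7.92 = 15.84 m
P_cr = π²EI / L_e² = π² × 119×10⁹ × 5.169×10^-9 / 15.84² = 24.20 N
Factor of safety n = P_cr / P = 0.024195 / 0.0166 = 1.46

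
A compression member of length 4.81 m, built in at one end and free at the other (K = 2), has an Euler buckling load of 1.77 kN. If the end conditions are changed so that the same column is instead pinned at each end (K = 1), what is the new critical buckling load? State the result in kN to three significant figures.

P_cr ≈ 7.08 kN

P_cr ∝ 1/K², so P_cr,new = P_cr,old × (K_old/K_new)² = 1.77 × (2/1)²
= 1.77 × 4.000 = 7.08 kN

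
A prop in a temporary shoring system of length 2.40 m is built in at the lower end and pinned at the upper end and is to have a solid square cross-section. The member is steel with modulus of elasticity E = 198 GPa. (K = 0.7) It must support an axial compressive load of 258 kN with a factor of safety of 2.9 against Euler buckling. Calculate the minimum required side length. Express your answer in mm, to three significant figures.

Required P_cr = n·P = 2.9 × 258 = 748.2 kN
L_e = K·L = 0.7 × 2.40 = 1.680 m
Required I = P_cr·L_e²/(π²E) = 7.482×10^5 × 1.680² / (π² × 1.98×10^11) = 1.081×10^-6 m⁴
I_req = 1.081×10^6 mm⁴
Solid square: I = a⁴/12  ⇒  a = (12I)^(1/4) = (12×1.081×10^6)^(1/4) = 60.0 mm

a ≈ 60.0 mm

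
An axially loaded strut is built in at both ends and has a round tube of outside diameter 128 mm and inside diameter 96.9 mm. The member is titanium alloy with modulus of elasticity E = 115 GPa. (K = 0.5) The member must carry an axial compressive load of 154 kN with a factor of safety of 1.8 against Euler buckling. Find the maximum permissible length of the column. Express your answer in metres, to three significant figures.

L_max ≈ 12.0 m

d_o = 128 mm, d_i = 96.9 mm
I = π(d_o⁴ − d_i⁴)/64 = π(128⁴ − 96.90⁴)/64 = 8.849×10^6 mm⁴
I = 8.849×10^-6 m⁴
Required critical load P_cr = n·P = 1.8 × 154 = 277.2 kN = 2.772×10^5 N
From P_cr = π²EI/(K·L)²:  L = (1/K)·√(π²EI/P_cr) = (1/0.5)·√(π²×1.15×10^11×8.849×10^-6/2.772×10^5)
L = 12.0 m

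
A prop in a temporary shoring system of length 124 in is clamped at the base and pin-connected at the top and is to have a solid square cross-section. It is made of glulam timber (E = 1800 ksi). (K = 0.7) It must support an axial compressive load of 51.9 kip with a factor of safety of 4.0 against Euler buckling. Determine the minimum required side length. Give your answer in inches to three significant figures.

a ≈ 5.70 in

Required P_cr = n·P = 4.0 × 51.9 = 207.6 kip
L_e = K·L = 0.7 × 124 = 86.80 in
Required I = P_cr·L_e²/(π²E) = 2.076×10^5 × 86.80² / (π² × 1.80×10^6) = 88.04 in⁴
Solid square: I = a⁴/12  ⇒  a = (12I)^(1/4) = (12×88.04)^(1/4) = 5.70 in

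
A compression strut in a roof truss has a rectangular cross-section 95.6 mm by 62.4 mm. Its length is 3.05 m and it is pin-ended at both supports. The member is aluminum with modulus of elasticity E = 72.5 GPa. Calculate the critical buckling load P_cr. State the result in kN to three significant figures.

P_cr ≈ 149 kN

Buckling occurs about the weak axis: I_min = h·b³/12 with b = 62.4 mm (the shorter side).
I_min = 95.6×62.4³/12 = 1.936×10^6 mm⁴
I = 1.936×10^6 mm⁴ = 1.936×10^-6 m⁴
Effective length L_e = K·L = 1 × 3.05 = 3.050 m
P_cr = π²EI / L_e² = π² × 72.5×10⁹ × 1.936×10^-6 / 3.050² = 1.489×10^5 N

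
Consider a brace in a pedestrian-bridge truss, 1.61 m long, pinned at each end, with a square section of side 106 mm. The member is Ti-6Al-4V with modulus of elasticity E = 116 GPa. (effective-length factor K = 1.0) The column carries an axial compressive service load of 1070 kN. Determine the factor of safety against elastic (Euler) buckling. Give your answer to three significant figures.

I = a⁴/12 = 106⁴/12 = 1.052×10^7 mm⁴
I = 1.052×10^7 mm⁴ = 1.052×10^-5 m⁴
Effective length L_e = K·L = 1 × 1.61 = 1.610 m
P_cr = π²EI / L_e² = π² × 116×10⁹ × 1.052×10^-5 / 1.610² = 4.647×10^6 N
Factor of safety n = P_cr / P = 4646.7 / 1070 = 4.34

n ≈ 4.34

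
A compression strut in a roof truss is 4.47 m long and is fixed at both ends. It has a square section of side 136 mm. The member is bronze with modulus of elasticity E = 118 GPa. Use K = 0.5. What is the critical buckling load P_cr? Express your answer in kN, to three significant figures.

P_cr ≈ 6650 kN

I = a⁴/12 = 136⁴/12 = 2.851×10^7 mm⁴
I = 2.851×10^7 mm⁴ = 2.851×10^-5 m⁴
Effective length L_e = K·L = 0.5 × 4.47 = 2.235 m
P_cr = π²EI / L_e² = π² × 118×10⁹ × 2.851×10^-5 / 2.235² = 6.647×10^6 N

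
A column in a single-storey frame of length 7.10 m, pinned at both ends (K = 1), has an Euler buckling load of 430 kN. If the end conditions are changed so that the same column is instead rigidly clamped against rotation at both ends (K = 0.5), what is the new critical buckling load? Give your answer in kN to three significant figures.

P_cr ≈ 1720 kN

P_cr ∝ 1/K², so P_cr,new = P_cr,old × (K_old/K_new)² = 430 × (1/0.5)²
= 430 × 4.000 = 1720 kN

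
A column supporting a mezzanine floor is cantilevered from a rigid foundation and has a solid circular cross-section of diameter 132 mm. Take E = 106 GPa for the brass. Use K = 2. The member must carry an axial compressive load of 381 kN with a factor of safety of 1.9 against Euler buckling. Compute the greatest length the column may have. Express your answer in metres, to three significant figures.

L_max ≈ 2.32 m

I = πd⁴/64 = π×132⁴/64 = 1.490×10^7 mm⁴
I = 1.490×10^-5 m⁴
Required critical load P_cr = n·P = 1.9 × 381 = 723.9 kN = 7.239×10^5 N
From P_cr = π²EI/(K·L)²:  L = (1/K)·√(π²EI/P_cr) = (1/2)·√(π²×1.06×10^11×1.490×10^-5/7.239×10^5)
L = 2.32 m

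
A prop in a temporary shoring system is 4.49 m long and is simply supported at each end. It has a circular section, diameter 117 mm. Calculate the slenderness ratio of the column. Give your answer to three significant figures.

For a solid circle r = d/4 = 117/4 = 29.25 mm
L_e = K·L = 1 × 4.49 m = 4.490 m = 4490.0 mm
λ = L_e / r_min = 4490.0 / 29.25 = 154

λ ≈ 154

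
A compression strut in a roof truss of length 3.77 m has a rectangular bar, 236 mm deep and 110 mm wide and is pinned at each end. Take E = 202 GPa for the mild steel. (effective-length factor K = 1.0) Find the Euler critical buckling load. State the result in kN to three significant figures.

P_cr ≈ 3670 kN

Buckling occurs about the weak axis: I_min = h·b³/12 with b = 110 mm (the shorter side).
I_min = 236×110³/12 = 2.618×10^7 mm⁴
I = 2.618×10^7 mm⁴ = 2.618×10^-5 m⁴
Effective length L_e = K·L = 1 × 3.77 = 3.770 m
P_cr = π²EI / L_e² = π² × 202×10⁹ × 2.618×10^-5 / 3.770² = 3.672×10^6 N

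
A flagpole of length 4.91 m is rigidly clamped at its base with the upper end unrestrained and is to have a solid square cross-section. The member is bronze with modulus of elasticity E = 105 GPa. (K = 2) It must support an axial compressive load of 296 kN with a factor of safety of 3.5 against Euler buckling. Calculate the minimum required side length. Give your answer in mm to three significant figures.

a ≈ 184 mm

Required P_cr = n·P = 3.5 × 296 = 1036 kN
L_e = K·L = 2 × 4.91 = 9.820 m
Required I = P_cr·L_e²/(π²E) = 1.036×10^6 × 9.820² / (π² × 1.05×10^11) = 9.640×10^-5 m⁴
I_req = 9.640×10^7 mm⁴
Solid square: I = a⁴/12  ⇒  a = (12I)^(1/4) = (12×9.640×10^7)^(1/4) = 184 mm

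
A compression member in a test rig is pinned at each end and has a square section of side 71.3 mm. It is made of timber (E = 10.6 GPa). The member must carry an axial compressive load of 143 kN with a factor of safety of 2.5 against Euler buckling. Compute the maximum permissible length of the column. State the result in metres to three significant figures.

I = a⁴/12 = 71.3⁴/12 = 2.154×10^6 mm⁴
I = 2.154×10^-6 m⁴
Required critical load P_cr = n·P = 2.5 × 143 = 357.5 kN = 3.575×10^5 N
From P_cr = π²EI/(K·L)²:  L = (1/K)·√(π²EI/P_cr) = (1/1)·√(π²×1.06×10^10×2.154×10^-6/3.575×10^5)
L = 0.794 m

L_max ≈ 0.794 m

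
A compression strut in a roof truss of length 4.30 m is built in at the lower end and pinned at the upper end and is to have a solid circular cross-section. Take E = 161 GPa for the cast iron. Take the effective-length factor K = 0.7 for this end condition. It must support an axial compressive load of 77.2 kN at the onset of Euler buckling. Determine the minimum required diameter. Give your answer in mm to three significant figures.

d ≈ 54.7 mm

L_e = K·L = 0.7 × 4.30 = 3.010 m
Required I = P_cr·L_e²/(π²E) = 7.720×10^4 × 3.010² / (π² × 1.61×10^11) = 4.402×10^-7 m⁴
I_req = 4.402×10^5 mm⁴
Solid circle: I = πd⁴/64  ⇒  d = (64I/π)^(1/4) = (64×4.402×10^5/π)^(1/4) = 54.7 mm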